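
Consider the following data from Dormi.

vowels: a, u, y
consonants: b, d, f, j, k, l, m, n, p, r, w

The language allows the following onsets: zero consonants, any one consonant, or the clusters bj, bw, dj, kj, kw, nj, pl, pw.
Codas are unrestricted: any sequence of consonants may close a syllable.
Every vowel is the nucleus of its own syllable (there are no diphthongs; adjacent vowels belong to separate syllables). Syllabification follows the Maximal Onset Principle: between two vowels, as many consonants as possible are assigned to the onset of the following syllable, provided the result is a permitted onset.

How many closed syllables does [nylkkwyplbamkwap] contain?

The vowels are y, y, a, a — 4 nuclei, so 4 syllables.
/y…y/ gap (V1→V2): /lkkw/; trying suffixes from longest down, /kw/ is the first permitted one, so coda /lk/ | onset /kw/.
/y…a/ gap (V2→V3): cluster /plb/ — the longest permitted-onset suffix is /b/; onset = /b/, preceding coda = /pl/.
/a…a/ gap (V3→V4): /mkw/ — longest licit onset from the right is /kw/, leaving /m/ as coda.
Result: nylk.kwypl.bam.kwap.
Classifying each syllable: /nylk/ (closed), /kwypl/ (closed), /bam/ (closed), /kwap/ (closed).
Closed syllables: 4.

4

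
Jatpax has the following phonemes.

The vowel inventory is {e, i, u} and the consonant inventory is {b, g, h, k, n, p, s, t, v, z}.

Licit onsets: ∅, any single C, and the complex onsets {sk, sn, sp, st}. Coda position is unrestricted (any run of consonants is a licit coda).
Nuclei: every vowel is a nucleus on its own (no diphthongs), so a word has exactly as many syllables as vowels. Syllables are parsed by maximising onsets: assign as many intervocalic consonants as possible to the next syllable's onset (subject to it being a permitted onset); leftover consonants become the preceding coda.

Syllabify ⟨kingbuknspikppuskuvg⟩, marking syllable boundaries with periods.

Vowels present: i, u, i, u, u; each is a nucleus, giving 5 syllables.
/i…u/ gap (V1→V2): cluster /ngb/ — the longest permitted-onset suffix is /b/; onset = /b/, preceding coda = /ng/.
/u…i/ gap (V2→V3): /knsp/; trying suffixes from longest down, /sp/ is the first permitted one, so coda /kn/ | onset /sp/.
/i…u/ gap (V3→V4): cluster /kpp/ — the longest permitted-onset suffix is /p/; onset = /p/, preceding coda = /kp/.
/u…u/ gap (V4→V5): /sk/ — entire cluster is a permitted onset → onset /sk/, coda ∅.

king.bukn.spikp.pu.skuvg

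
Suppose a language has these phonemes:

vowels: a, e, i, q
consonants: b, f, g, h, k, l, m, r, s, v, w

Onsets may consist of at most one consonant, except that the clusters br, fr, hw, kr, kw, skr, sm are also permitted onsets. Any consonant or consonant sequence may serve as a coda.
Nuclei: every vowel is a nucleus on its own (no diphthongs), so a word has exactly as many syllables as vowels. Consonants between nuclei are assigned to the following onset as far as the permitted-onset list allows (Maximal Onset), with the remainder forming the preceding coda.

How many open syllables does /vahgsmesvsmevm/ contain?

0

The vowels are a, e, e — 3 nuclei, so 3 syllables.
V1 /a/ – V2 /e/: /hgsm/ splits as /hg/ + /sm/ (/sm/ is the longest suffix that is a licit onset).
V2 /e/ – V3 /e/: cluster /svsm/ — the longest permitted-onset suffix is /sm/; onset = /sm/, preceding coda = /sv/.
So the parse is vahg.smesv.smevm.
Classifying each syllable: /vahg/ (closed), /smesv/ (closed), /smevm/ (closed).
Open syllables: 0.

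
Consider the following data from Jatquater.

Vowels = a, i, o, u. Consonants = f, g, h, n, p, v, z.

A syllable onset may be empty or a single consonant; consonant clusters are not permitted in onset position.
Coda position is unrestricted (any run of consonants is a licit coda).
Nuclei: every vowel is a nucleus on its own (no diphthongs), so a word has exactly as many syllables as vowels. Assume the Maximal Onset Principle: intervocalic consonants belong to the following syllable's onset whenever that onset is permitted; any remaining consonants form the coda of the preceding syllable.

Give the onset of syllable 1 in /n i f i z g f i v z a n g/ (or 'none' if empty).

n

Nuclei (vowels): i, i, i, a → 4 syllables.
σ1/σ2 boundary: /f/ → onset of the next syllable (single consonants are always licit onsets).
σ2/σ3 boundary: /zgf/ splits as /zg/ + /f/ (/f/ is the longest suffix that is a licit onset).
σ3/σ4 boundary: cluster /vz/ — the longest permitted-onset suffix is /z/; onset = /z/, preceding coda = /v/.
Putting it together: ni.fizg.fiv.zang.
Syllable 1 is /ni/: onset /n/, nucleus /i/, coda ∅.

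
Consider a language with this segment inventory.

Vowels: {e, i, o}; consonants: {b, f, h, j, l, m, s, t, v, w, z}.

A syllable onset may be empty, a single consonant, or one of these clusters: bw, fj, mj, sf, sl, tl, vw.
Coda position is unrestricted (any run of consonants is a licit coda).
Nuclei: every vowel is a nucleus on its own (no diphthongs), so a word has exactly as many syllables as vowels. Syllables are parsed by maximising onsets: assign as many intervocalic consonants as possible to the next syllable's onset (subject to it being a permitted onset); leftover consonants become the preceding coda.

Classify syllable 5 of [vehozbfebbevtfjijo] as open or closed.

open

Nuclei (vowels): e, o, e, e, i, o → 6 syllables.
/e…o/ gap (V1→V2): just /h/ — single C goes to the following onset.
/o…e/ gap (V2→V3): /zbf/; trying suffixes from longest down, /f/ is the first permitted one, so coda /zb/ | onset /f/.
/e…e/ gap (V3→V4): /bb/; trying suffixes from longest down, /b/ is the first permitted one, so coda /b/ | onset /b/.
/e…i/ gap (V4→V5): /vtfj/; trying suffixes from longest down, /fj/ is the first permitted one, so coda /vt/ | onset /fj/.
/i…o/ gap (V5→V6): /j/ is a single consonant, so it becomes the next onset.
Result: ve.hozb.feb.bevt.fji.jo.
Syllable 5 is /fji/; it ends in its nucleus with no coda, so it is open.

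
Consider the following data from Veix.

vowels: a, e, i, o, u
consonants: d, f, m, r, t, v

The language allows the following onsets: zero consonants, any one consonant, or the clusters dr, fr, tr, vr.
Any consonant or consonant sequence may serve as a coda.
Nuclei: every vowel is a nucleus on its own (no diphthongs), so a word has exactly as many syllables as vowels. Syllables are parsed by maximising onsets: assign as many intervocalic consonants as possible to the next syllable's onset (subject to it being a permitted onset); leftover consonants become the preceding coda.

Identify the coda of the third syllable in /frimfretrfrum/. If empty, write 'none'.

m

The vowels are i, e, u — 3 nuclei, so 3 syllables.
/i…e/ gap (V1→V2): /mfr/ — longest licit onset from the right is /fr/, leaving /m/ as coda.
/e…u/ gap (V2→V3): cluster /trfr/ — the longest permitted-onset suffix is /fr/; onset = /fr/, preceding coda = /tr/.
So the parse is frim.fretr.frum.
Syllable 3 is /frum/: onset /fr/, nucleus /u/, coda /m/.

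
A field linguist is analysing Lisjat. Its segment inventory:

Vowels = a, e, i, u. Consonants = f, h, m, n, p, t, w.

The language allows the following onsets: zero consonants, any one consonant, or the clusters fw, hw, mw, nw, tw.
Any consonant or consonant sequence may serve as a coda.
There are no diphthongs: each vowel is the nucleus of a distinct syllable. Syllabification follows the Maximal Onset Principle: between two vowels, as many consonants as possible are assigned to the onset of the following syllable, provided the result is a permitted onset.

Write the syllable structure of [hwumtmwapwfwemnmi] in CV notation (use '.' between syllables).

Nuclei (vowels): u, a, e, i → 4 syllables.
Between /u/ (V1) and /a/ (V2): /mtmw/ — longest licit onset from the right is /mw/, leaving /mt/ as coda.
Between /a/ (V2) and /e/ (V3): /pwfw/ splits as /pw/ + /fw/ (/fw/ is the longest suffix that is a licit onset).
Between /e/ (V3) and /i/ (V4): /mnm/ — longest licit onset from the right is /m/, leaving /mn/ as coda.
Result: hwumt.mwapw.fwemn.mi.
Mapping each syllable to C/V: /hwumt/ → CCVCC, /mwapw/ → CCVCC, /fwemn/ → CCVCC, /mi/ → CV.

CCVCC.CCVCC.CCVCC.CV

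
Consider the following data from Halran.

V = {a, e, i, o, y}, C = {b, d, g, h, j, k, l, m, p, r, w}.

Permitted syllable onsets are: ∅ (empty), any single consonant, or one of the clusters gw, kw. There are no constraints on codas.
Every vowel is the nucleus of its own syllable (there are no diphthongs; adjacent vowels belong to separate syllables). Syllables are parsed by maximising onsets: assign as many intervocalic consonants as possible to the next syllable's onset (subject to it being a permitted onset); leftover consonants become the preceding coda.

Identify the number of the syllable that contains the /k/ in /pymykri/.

Vowels present: y, y, i; each is a nucleus, giving 3 syllables.
/y…y/ gap (V1→V2): /m/ → onset of the next syllable (single consonants are always licit onsets).
/y…i/ gap (V2→V3): /kr/ splits as /k/ + /r/ (/r/ is the longest suffix that is a licit onset).
Putting it together: py.myk.ri.
The /k/ is in the coda of syllable 2 (/myk/).

2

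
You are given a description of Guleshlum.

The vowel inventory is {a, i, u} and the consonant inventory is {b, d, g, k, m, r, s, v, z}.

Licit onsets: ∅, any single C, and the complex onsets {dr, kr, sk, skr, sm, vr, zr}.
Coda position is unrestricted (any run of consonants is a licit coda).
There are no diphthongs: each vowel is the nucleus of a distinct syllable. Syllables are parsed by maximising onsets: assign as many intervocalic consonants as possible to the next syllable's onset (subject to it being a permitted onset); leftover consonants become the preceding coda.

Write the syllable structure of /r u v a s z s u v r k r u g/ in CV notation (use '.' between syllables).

Nuclei (vowels): u, a, u, u → 4 syllables.
V1 /u/ – V2 /a/: /v/ is a single consonant, so it becomes the next onset.
V2 /a/ – V3 /u/: /szs/; trying suffixes from longest down, /s/ is the first permitted one, so coda /sz/ | onset /s/.
V3 /u/ – V4 /u/: cluster /vrkr/ — the longest permitted-onset suffix is /kr/; onset = /kr/, preceding coda = /vr/.
Syllabification: ru.vasz.suvr.krug.
Mapping each syllable to C/V: /ru/ → CV, /vasz/ → CVCC, /suvr/ → CVCC, /krug/ → CCVC.

CV.CVCC.CVCC.CCVC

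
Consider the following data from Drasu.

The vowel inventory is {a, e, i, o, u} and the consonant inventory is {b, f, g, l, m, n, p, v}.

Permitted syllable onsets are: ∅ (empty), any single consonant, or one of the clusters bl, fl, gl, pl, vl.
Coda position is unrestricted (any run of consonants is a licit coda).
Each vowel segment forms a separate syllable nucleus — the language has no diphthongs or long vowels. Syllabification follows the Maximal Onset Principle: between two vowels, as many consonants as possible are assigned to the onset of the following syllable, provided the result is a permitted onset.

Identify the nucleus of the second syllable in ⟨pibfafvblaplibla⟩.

a

The vowels are i, a, a, i, a — 5 nuclei, so 5 syllables.
The second nucleus (vowel 2 from the left) is /a/.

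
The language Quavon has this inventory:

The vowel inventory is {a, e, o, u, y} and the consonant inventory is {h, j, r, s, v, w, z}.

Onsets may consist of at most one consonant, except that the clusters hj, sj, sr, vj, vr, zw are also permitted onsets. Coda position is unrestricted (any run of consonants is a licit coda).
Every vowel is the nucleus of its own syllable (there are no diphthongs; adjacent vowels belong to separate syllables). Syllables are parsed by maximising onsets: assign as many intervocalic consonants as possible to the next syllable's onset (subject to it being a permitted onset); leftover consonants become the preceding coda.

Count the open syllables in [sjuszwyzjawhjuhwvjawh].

0

Vowels present: u, y, a, u, a; each is a nucleus, giving 5 syllables.
σ1/σ2 boundary: /szw/ — longest licit onset from the right is /zw/, leaving /s/ as coda.
σ2/σ3 boundary: /zj/ splits as /z/ + /j/ (/j/ is the longest suffix that is a licit onset).
σ3/σ4 boundary: /whj/; trying suffixes from longest down, /hj/ is the first permitted one, so coda /w/ | onset /hj/.
σ4/σ5 boundary: cluster /hwvj/ — the longest permitted-onset suffix is /vj/; onset = /vj/, preceding coda = /hw/.
So the parse is sjus.zwyz.jaw.hjuhw.vjawh.
Classifying each syllable: /sjus/ (closed), /zwyz/ (closed), /jaw/ (closed), /hjuhw/ (closed), /vjawh/ (closed).
Open syllables: 0.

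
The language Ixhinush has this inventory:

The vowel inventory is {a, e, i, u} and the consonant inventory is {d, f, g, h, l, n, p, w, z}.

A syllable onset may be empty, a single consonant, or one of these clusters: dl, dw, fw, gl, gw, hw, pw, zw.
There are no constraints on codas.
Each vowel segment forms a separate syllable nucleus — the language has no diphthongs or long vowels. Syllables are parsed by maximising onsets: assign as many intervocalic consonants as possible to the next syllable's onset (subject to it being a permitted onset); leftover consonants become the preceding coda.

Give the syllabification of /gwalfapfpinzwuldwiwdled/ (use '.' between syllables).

gwal.fapf.pin.zwul.dwiw.dled

The vowels are a, a, i, u, i, e — 6 nuclei, so 6 syllables.
/a…a/ gap (V1→V2): /lf/ — longest licit onset from the right is /f/, leaving /l/ as coda.
/a…i/ gap (V2→V3): /pfp/; trying suffixes from longest down, /p/ is the first permitted one, so coda /pf/ | onset /p/.
/i…u/ gap (V3→V4): /nzw/ — longest licit onset from the right is /zw/, leaving /n/ as coda.
/u…i/ gap (V4→V5): /ldw/; trying suffixes from longest down, /dw/ is the first permitted one, so coda /l/ | onset /dw/.
/i…e/ gap (V5→V6): /wdl/ splits as /w/ + /dl/ (/dl/ is the longest suffix that is a licit onset).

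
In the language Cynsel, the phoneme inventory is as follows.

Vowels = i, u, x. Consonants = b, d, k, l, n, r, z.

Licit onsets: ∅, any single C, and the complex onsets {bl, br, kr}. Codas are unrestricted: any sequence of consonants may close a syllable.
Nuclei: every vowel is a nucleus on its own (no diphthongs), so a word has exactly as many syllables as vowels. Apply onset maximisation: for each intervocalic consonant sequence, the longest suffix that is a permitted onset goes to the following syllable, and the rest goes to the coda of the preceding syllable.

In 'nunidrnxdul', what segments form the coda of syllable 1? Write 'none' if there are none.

none

The vowels are u, i, x, u — 4 nuclei, so 4 syllables.
σ1/σ2 boundary: just /n/ — single C goes to the following onset.
σ2/σ3 boundary: /drn/ splits as /dr/ + /n/ (/n/ is the longest suffix that is a licit onset).
σ3/σ4 boundary: just /d/ — single C goes to the following onset.
So the parse is nu.nidr.nx.dul.
Syllable 1 is /nu/: onset /n/, nucleus /u/, coda ∅.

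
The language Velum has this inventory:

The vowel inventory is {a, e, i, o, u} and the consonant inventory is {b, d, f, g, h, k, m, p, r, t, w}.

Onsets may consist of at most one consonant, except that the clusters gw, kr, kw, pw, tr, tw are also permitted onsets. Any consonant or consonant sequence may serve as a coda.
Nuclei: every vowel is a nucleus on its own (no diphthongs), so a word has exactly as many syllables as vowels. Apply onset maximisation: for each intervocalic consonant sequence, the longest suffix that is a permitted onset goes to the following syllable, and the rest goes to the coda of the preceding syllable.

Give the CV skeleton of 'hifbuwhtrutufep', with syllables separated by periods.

CVC.CVCC.CCV.CV.CVC

Nuclei (vowels): i, u, u, u, e → 5 syllables.
σ1/σ2 boundary: /fb/ splits as /f/ + /b/ (/b/ is the longest suffix that is a licit onset).
σ2/σ3 boundary: /whtr/; trying suffixes from longest down, /tr/ is the first permitted one, so coda /wh/ | onset /tr/.
σ3/σ4 boundary: just /t/ — single C goes to the following onset.
σ4/σ5 boundary: just /f/ — single C goes to the following onset.
Putting it together: hif.buwh.tru.tu.fep.
Mapping each syllable to C/V: /hif/ → CVC, /buwh/ → CVCC, /tru/ → CCV, /tu/ → CV, /fep/ → CVC.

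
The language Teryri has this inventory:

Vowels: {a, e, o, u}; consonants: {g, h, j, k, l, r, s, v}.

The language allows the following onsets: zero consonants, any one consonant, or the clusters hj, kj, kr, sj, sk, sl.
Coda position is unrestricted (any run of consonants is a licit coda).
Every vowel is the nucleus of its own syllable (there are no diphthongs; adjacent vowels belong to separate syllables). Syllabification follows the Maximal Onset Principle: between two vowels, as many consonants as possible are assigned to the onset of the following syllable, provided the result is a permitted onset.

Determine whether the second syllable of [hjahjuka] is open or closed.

The vowels are a, u, a — 3 nuclei, so 3 syllables.
/a…u/ gap (V1→V2): /hj/ is a licit onset in full, so it all attaches to the next syllable.
/u…a/ gap (V2→V3): just /k/ — single C goes to the following onset.
So the parse is hja.hju.ka.
Syllable 2 is /hju/; it ends in its nucleus with no coda, so it is open.

open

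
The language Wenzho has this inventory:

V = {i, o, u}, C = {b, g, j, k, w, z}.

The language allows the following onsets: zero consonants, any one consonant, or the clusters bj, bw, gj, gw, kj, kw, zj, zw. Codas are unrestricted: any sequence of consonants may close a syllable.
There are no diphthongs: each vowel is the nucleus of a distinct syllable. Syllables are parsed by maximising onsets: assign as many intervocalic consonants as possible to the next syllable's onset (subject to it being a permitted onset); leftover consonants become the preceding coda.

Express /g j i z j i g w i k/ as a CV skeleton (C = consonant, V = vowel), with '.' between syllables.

The vowels are i, i, i — 3 nuclei, so 3 syllables.
σ1/σ2 boundary: cluster /zj/ — /zj/ is itself a permitted onset, so the whole cluster goes right; preceding coda = ∅.
σ2/σ3 boundary: /gw/ — entire cluster is a permitted onset → onset /gw/, coda ∅.
Result: gji.zji.gwik.
Mapping each syllable to C/V: /gji/ → CCV, /zji/ → CCV, /gwik/ → CCVC.

CCV.CCV.CCVC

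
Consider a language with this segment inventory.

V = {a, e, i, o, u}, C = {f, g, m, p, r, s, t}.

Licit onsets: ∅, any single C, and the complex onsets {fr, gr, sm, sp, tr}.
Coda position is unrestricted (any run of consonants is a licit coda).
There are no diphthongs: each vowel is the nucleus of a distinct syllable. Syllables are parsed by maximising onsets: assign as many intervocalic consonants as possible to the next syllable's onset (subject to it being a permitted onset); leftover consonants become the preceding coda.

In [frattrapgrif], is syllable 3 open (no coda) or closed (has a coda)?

Vowels present: a, a, i; each is a nucleus, giving 3 syllables.
σ1/σ2 boundary: /ttr/ splits as /t/ + /tr/ (/tr/ is the longest suffix that is a licit onset).
σ2/σ3 boundary: /pgr/ — longest licit onset from the right is /gr/, leaving /p/ as coda.
Result: frat.trap.grif.
Syllable 3 is /grif/ with coda /f/, so it is closed.

closed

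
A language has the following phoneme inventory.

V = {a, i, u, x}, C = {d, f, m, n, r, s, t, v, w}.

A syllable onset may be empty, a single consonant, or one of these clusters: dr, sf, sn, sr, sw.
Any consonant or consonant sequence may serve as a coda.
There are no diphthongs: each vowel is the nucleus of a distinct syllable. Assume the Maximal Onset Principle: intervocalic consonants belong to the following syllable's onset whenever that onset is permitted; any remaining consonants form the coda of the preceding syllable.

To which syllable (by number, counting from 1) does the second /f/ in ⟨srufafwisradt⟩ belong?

2

Vowels present: u, a, i, a; each is a nucleus, giving 4 syllables.
σ1/σ2 boundary: /f/ is a single consonant, so it becomes the next onset.
σ2/σ3 boundary: /fw/ splits as /f/ + /w/ (/w/ is the longest suffix that is a licit onset).
σ3/σ4 boundary: cluster /sr/ — /sr/ is itself a permitted onset, so the whole cluster goes right; preceding coda = ∅.
Syllabification: sru.faf.wi.sradt.
The second /f/ is in the coda of syllable 2 (/faf/).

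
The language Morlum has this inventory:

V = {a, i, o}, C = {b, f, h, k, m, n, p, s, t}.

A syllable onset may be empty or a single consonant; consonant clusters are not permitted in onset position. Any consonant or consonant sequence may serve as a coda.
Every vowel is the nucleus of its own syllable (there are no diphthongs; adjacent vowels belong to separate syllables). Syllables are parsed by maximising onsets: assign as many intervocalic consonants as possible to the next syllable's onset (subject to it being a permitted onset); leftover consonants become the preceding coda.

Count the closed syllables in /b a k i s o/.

0

Vowels present: a, i, o; each is a nucleus, giving 3 syllables.
Between /a/ (V1) and /i/ (V2): /k/ → onset of the next syllable (single consonants are always licit onsets).
Between /i/ (V2) and /o/ (V3): /s/ is a single consonant, so it becomes the next onset.
Result: ba.ki.so.
Classifying each syllable: /ba/ (open), /ki/ (open), /so/ (open).
Closed syllables: 0.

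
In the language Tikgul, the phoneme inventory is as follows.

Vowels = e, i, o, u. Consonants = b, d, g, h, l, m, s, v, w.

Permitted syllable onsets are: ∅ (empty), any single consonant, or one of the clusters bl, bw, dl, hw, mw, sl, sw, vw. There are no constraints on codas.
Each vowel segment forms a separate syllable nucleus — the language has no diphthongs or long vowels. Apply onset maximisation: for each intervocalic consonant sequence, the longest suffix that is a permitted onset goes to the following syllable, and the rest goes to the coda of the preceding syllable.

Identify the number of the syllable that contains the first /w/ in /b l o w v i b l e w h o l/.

Vowels present: o, i, e, o; each is a nucleus, giving 4 syllables.
σ1/σ2 boundary: /wv/ — longest licit onset from the right is /v/, leaving /w/ as coda.
σ2/σ3 boundary: /bl/ — entire cluster is a permitted onset → onset /bl/, coda ∅.
σ3/σ4 boundary: /wh/; trying suffixes from longest down, /h/ is the first permitted one, so coda /w/ | onset /h/.
Syllabification: blow.vi.blew.hol.
The first /w/ is in the coda of syllable 1 (/blow/).

1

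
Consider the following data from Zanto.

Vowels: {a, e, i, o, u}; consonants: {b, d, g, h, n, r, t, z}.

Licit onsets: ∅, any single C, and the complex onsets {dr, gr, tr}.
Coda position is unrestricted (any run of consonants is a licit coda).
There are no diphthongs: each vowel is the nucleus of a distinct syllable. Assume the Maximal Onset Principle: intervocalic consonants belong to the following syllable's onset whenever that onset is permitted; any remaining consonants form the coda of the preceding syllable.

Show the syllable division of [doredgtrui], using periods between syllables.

The vowels are o, e, u, i — 4 nuclei, so 4 syllables.
Between /o/ (V1) and /e/ (V2): /r/ → onset of the next syllable (single consonants are always licit onsets).
Between /e/ (V2) and /u/ (V3): cluster /dgtr/ — the longest permitted-onset suffix is /tr/; onset = /tr/, preceding coda = /dg/.
Between /u/ (V3) and /i/ (V4): no consonants, so the boundary falls immediately after /u/.

do.redg.tru.i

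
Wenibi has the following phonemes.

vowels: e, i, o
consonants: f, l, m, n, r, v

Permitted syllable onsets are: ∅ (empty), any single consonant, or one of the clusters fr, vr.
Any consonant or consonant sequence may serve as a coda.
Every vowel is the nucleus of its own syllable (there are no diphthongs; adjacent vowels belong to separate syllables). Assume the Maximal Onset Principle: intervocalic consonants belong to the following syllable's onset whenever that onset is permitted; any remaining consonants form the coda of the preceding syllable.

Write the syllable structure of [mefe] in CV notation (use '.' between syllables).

CV.CV

The vowels are e, e — 2 nuclei, so 2 syllables.
V1 /e/ – V2 /e/: /f/ → onset of the next syllable (single consonants are always licit onsets).
So the parse is me.fe.
Mapping each syllable to C/V: /me/ → CV, /fe/ → CV.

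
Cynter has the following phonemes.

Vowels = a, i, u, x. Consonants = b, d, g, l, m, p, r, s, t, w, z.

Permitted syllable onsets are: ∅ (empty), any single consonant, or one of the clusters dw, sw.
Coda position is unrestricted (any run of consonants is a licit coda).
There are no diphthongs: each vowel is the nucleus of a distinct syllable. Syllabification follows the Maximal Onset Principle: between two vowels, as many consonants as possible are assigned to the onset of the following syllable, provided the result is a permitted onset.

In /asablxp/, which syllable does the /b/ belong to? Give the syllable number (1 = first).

The vowels are a, a, x — 3 nuclei, so 3 syllables.
Between /a/ (V1) and /a/ (V2): just /s/ — single C goes to the following onset.
Between /a/ (V2) and /x/ (V3): cluster /bl/ — the longest permitted-onset suffix is /l/; onset = /l/, preceding coda = /b/.
So the parse is a.sab.lxp.
The /b/ is in the coda of syllable 2 (/sab/).

2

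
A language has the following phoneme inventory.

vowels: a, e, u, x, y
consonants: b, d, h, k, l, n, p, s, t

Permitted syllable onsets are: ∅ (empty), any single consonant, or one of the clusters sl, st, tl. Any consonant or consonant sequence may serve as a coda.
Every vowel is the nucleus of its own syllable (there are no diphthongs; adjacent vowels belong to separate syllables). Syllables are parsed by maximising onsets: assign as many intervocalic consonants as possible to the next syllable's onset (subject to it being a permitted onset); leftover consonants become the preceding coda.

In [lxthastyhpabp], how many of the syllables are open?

Nuclei (vowels): x, a, y, a → 4 syllables.
/x…a/ gap (V1→V2): /th/ splits as /t/ + /h/ (/h/ is the longest suffix that is a licit onset).
/a…y/ gap (V2→V3): cluster /st/ — /st/ is itself a permitted onset, so the whole cluster goes right; preceding coda = ∅.
/y…a/ gap (V3→V4): /hp/ splits as /h/ + /p/ (/p/ is the longest suffix that is a licit onset).
So the parse is lxt.ha.styh.pabp.
Classifying each syllable: /lxt/ (closed), /ha/ (open), /styh/ (closed), /pabp/ (closed).
Open syllables: 1.

1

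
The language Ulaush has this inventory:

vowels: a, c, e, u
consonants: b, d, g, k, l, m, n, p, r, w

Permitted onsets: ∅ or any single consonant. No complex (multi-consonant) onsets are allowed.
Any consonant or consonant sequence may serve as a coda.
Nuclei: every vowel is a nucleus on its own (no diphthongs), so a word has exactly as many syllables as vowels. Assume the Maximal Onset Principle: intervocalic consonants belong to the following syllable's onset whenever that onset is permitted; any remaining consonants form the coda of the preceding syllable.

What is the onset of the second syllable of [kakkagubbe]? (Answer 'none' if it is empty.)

The vowels are a, a, u, e — 4 nuclei, so 4 syllables.
V1 /a/ – V2 /a/: /kk/; trying suffixes from longest down, /k/ is the first permitted one, so coda /k/ | onset /k/.
V2 /a/ – V3 /u/: just /g/ — single C goes to the following onset.
V3 /u/ – V4 /e/: /bb/; trying suffixes from longest down, /b/ is the first permitted one, so coda /b/ | onset /b/.
So the parse is kak.ka.gub.be.
Syllable 2 is /ka/: onset /k/, nucleus /a/, coda ∅.

k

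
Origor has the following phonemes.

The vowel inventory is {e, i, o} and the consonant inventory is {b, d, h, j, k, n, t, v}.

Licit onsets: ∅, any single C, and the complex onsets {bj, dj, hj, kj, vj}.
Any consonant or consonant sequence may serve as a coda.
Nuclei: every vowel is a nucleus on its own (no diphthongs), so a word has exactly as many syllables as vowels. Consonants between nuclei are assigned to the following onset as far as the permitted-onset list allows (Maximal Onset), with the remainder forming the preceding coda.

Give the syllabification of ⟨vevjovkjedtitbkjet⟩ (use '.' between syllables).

Vowels present: e, o, e, i, e; each is a nucleus, giving 5 syllables.
σ1/σ2 boundary: /vj/ is a licit onset in full, so it all attaches to the next syllable.
σ2/σ3 boundary: /vkj/ splits as /v/ + /kj/ (/kj/ is the longest suffix that is a licit onset).
σ3/σ4 boundary: cluster /dt/ — the longest permitted-onset suffix is /t/; onset = /t/, preceding coda = /d/.
σ4/σ5 boundary: /tbkj/; trying suffixes from longest down, /kj/ is the first permitted one, so coda /tb/ | onset /kj/.

ve.vjov.kjed.titb.kjet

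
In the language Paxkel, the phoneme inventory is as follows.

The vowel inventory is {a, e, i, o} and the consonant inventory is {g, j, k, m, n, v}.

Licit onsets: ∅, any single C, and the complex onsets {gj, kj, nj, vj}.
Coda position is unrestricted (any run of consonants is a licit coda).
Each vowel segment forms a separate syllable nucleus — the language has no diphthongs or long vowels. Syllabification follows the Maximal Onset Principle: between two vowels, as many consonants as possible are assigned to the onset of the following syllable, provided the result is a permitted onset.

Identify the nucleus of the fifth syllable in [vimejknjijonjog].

Nuclei (vowels): i, e, i, o, o → 5 syllables.
The fifth nucleus (vowel 5 from the left) is /o/.

o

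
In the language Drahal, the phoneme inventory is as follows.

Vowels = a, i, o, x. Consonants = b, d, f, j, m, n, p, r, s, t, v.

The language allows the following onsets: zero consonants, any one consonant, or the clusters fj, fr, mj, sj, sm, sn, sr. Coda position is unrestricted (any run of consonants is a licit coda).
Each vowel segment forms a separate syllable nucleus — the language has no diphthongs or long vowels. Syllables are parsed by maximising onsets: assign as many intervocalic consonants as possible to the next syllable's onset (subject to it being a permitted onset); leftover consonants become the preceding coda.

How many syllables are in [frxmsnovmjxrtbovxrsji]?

Nuclei (vowels): x, o, x, o, x, i → 6 syllables.

6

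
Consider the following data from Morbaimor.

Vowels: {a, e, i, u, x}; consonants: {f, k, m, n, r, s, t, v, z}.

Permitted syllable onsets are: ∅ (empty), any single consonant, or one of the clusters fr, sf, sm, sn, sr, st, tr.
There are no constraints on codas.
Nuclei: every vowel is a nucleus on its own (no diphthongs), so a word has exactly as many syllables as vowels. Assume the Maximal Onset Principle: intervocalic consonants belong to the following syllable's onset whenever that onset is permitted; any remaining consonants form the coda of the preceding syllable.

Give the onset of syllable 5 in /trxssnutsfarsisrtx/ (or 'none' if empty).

t

Nuclei (vowels): x, u, a, i, x → 5 syllables.
V1 /x/ – V2 /u/: /ssn/ — longest licit onset from the right is /sn/, leaving /s/ as coda.
V2 /u/ – V3 /a/: /tsf/ — longest licit onset from the right is /sf/, leaving /t/ as coda.
V3 /a/ – V4 /i/: /rs/ splits as /r/ + /s/ (/s/ is the longest suffix that is a licit onset).
V4 /i/ – V5 /x/: /srt/ splits as /sr/ + /t/ (/t/ is the longest suffix that is a licit onset).
Syllabification: trxs.snut.sfar.sisr.tx.
Syllable 5 is /tx/: onset /t/, nucleus /x/, coda ∅.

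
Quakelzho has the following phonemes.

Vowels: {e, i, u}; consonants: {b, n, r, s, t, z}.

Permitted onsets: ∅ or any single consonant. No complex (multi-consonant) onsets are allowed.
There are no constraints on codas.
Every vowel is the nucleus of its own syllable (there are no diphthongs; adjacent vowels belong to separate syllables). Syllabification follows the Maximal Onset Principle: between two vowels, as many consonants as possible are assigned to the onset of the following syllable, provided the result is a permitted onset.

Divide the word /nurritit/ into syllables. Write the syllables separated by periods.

Vowels present: u, i, i; each is a nucleus, giving 3 syllables.
/u…i/ gap (V1→V2): /rr/ — longest licit onset from the right is /r/, leaving /r/ as coda.
/i…i/ gap (V2→V3): /t/ → onset of the next syllable (single consonants are always licit onsets).

nur.ri.tit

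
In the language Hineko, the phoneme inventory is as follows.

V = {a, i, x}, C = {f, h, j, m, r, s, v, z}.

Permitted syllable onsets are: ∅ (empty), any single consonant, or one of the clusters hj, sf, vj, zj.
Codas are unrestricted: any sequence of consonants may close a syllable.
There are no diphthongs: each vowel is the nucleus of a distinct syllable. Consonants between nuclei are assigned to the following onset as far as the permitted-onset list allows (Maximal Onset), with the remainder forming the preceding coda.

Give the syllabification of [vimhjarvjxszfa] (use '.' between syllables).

Vowels present: i, a, x, a; each is a nucleus, giving 4 syllables.
V1 /i/ – V2 /a/: /mhj/ — longest licit onset from the right is /hj/, leaving /m/ as coda.
V2 /a/ – V3 /x/: /rvj/; trying suffixes from longest down, /vj/ is the first permitted one, so coda /r/ | onset /vj/.
V3 /x/ – V4 /a/: /szf/ — longest licit onset from the right is /f/, leaving /sz/ as coda.

vim.hjar.vjxsz.fa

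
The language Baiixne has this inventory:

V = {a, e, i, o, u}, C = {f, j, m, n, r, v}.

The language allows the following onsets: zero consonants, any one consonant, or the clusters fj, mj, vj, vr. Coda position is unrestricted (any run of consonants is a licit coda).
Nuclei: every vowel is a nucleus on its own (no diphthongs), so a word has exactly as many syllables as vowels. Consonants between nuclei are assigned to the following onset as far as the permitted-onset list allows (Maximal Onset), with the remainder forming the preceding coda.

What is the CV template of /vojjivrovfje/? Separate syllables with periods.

Vowels present: o, i, o, e; each is a nucleus, giving 4 syllables.
Between /o/ (V1) and /i/ (V2): /jj/; trying suffixes from longest down, /j/ is the first permitted one, so coda /j/ | onset /j/.
Between /i/ (V2) and /o/ (V3): cluster /vr/ — /vr/ is itself a permitted onset, so the whole cluster goes right; preceding coda = ∅.
Between /o/ (V3) and /e/ (V4): /vfj/ splits as /v/ + /fj/ (/fj/ is the longest suffix that is a licit onset).
Syllabification: voj.ji.vrov.fje.
Mapping each syllable to C/V: /voj/ → CVC, /ji/ → CV, /vrov/ → CCVC, /fje/ → CCV.

CVC.CV.CCVC.CCV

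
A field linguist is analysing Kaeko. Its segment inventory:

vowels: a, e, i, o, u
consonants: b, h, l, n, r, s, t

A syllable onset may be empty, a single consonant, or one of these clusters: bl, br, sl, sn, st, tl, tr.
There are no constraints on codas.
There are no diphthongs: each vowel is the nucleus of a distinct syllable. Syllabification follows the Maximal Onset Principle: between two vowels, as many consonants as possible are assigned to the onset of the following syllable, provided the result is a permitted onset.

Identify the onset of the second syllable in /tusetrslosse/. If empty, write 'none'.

s

Nuclei (vowels): u, e, o, e → 4 syllables.
/u…e/ gap (V1→V2): /s/ → onset of the next syllable (single consonants are always licit onsets).
/e…o/ gap (V2→V3): /trsl/ splits as /tr/ + /sl/ (/sl/ is the longest suffix that is a licit onset).
/o…e/ gap (V3→V4): /ss/ splits as /s/ + /s/ (/s/ is the longest suffix that is a licit onset).
Syllabification: tu.setr.slos.se.
Syllable 2 is /setr/: onset /s/, nucleus /e/, coda /tr/.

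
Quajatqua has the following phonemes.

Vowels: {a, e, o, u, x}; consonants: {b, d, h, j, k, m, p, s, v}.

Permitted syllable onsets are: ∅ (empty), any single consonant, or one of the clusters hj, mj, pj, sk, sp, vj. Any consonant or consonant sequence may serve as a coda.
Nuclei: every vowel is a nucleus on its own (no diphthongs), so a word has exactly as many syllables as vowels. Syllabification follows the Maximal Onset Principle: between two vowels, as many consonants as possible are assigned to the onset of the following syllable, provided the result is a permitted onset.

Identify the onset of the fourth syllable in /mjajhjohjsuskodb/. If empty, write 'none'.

sk

The vowels are a, o, u, o — 4 nuclei, so 4 syllables.
V1 /a/ – V2 /o/: cluster /jhj/ — the longest permitted-onset suffix is /hj/; onset = /hj/, preceding coda = /j/.
V2 /o/ – V3 /u/: cluster /hjs/ — the longest permitted-onset suffix is /s/; onset = /s/, preceding coda = /hj/.
V3 /u/ – V4 /o/: /sk/ — entire cluster is a permitted onset → onset /sk/, coda ∅.
So the parse is mjaj.hjohj.su.skodb.
Syllable 4 is /skodb/: onset /sk/, nucleus /o/, coda /db/.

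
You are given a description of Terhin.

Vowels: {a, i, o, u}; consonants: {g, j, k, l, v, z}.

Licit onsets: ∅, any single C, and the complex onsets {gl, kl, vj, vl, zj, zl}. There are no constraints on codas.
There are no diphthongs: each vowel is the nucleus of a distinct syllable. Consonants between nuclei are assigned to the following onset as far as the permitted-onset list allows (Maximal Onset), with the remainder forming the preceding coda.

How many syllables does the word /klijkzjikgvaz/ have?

3

The vowels are i, i, a — 3 nuclei, so 3 syllables.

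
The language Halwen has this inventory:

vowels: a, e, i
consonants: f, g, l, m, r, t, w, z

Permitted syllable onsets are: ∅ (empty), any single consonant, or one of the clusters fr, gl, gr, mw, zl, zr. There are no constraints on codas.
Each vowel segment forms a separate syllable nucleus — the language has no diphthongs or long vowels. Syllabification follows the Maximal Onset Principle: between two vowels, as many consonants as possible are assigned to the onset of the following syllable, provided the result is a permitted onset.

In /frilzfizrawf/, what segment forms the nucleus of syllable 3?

a

Nuclei (vowels): i, i, a → 3 syllables.
The third nucleus (vowel 3 from the left) is /a/.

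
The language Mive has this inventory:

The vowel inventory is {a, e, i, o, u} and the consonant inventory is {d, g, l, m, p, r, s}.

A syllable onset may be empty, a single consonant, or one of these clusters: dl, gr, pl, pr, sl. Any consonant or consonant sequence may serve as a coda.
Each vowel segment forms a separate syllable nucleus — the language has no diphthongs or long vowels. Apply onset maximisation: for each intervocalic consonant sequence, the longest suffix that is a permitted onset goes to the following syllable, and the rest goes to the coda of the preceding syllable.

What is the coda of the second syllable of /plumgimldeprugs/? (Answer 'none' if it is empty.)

The vowels are u, i, e, u — 4 nuclei, so 4 syllables.
/u…i/ gap (V1→V2): cluster /mg/ — the longest permitted-onset suffix is /g/; onset = /g/, preceding coda = /m/.
/i…e/ gap (V2→V3): /mld/ splits as /ml/ + /d/ (/d/ is the longest suffix that is a licit onset).
/e…u/ gap (V3→V4): /pr/ is a licit onset in full, so it all attaches to the next syllable.
So the parse is plum.giml.de.prugs.
Syllable 2 is /giml/: onset /g/, nucleus /i/, coda /ml/.

ml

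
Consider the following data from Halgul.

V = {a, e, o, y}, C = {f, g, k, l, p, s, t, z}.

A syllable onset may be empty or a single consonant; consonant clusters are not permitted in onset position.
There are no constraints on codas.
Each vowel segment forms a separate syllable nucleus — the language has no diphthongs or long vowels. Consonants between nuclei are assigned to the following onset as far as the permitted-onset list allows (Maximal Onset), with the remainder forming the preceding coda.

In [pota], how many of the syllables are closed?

0

Nuclei (vowels): o, a → 2 syllables.
/o…a/ gap (V1→V2): just /t/ — single C goes to the following onset.
So the parse is po.ta.
Classifying each syllable: /po/ (open), /ta/ (open).
Closed syllables: 0.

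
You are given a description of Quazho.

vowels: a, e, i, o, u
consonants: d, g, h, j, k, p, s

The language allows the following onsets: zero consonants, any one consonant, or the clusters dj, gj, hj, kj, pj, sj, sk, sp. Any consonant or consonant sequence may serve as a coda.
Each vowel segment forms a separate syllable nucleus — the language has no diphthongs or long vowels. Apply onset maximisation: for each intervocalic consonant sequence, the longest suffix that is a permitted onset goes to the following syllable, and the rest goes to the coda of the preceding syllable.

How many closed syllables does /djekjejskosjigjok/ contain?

2

Vowels present: e, e, o, i, o; each is a nucleus, giving 5 syllables.
V1 /e/ – V2 /e/: cluster /kj/ — /kj/ is itself a permitted onset, so the whole cluster goes right; preceding coda = ∅.
V2 /e/ – V3 /o/: /jsk/ splits as /j/ + /sk/ (/sk/ is the longest suffix that is a licit onset).
V3 /o/ – V4 /i/: /sj/ is a licit onset in full, so it all attaches to the next syllable.
V4 /i/ – V5 /o/: /gj/ is a licit onset in full, so it all attaches to the next syllable.
Syllabification: dje.kjej.sko.sji.gjok.
Classifying each syllable: /dje/ (open), /kjej/ (closed), /sko/ (open), /sji/ (open), /gjok/ (closed).
Closed syllables: 2.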